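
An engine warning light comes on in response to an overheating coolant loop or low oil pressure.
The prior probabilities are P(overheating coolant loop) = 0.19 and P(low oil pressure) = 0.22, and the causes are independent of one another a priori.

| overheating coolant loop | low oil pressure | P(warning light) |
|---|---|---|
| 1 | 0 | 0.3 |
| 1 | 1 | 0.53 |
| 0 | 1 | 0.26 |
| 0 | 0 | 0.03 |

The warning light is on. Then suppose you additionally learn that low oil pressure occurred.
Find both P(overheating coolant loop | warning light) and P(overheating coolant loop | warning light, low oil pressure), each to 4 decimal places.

P(overheating coolant loop | warning light) ≈ 0.5050; P(overheating coolant loop | warning light, low oil pressure) ≈ 0.3235

P(warning light) = 0.03·0.81·0.78 + 0.26·0.81·0.22 + 0.3·0.19·0.78 + 0.53·0.19·0.22 = 0.018954 + 0.046332 + 0.044460 + 0.022154 = 0.131900
The overheating coolant loop-present share is 0.044460 + 0.022154 = 0.066614.
So P(overheating coolant loop | warning light) = 0.066614/0.131900 ≈ 0.5050.

Now also conditioning on low oil pressure=true:
P(warning light | low oil pressure) = 0.26*0.81 + 0.53*0.19 = 0.210600 + 0.100700 = 0.311300
The overheating coolant loop-present share is 0.53*0.19 = 0.100700.
Hence the posterior is 0.100700/0.311300 ≈ 0.3235.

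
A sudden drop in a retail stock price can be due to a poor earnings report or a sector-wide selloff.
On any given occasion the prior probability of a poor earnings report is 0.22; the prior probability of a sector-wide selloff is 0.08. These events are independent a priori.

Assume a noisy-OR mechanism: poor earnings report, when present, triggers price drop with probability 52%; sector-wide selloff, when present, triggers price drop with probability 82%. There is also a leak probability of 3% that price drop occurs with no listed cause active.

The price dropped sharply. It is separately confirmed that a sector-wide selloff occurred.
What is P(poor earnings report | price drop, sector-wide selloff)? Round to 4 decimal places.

P(poor earnings report | price drop, sector-wide selloff) ≈ 0.2384

Under noisy-OR, P(price drop | causes) = 1 − (1−0.03)·∏(1−qᵢ) over the active causes.
By total probability over both values of poor earnings report:
  P(price drop | sector-wide selloff) = 0.8254×0.78 + 0.916192×0.22
        = 0.643812 + 0.201562 = 0.845374
Configurations with poor earnings report contribute 0.201562, so
  P(poor earnings report | price drop, sector-wide selloff) = 0.201562 / 0.845374 ≈ 0.2384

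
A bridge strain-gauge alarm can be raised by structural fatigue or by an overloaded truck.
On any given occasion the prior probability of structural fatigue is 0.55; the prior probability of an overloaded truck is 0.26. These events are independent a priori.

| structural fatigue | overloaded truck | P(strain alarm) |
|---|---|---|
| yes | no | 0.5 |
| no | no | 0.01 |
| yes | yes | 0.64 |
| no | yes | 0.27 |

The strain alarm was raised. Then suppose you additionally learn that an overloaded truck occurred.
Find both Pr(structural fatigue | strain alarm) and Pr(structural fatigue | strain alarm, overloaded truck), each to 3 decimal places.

P(strain alarm) = 0.01·0.45·0.74 + 0.27·0.45·0.26 + 0.5·0.55·0.74 + 0.64·0.55·0.26 = 0.003330 + 0.031590 + 0.203500 + 0.091520 = 0.329940
Restricting to configurations with structural fatigue present: 0.203500 + 0.091520 = 0.295020.
Hence the posterior is 0.295020/0.329940 ≈ 0.894.

With the extra evidence:
Enumerate both values of structural fatigue and weight by the priors:
  P(strain alarm | overloaded truck) = 0.27×0.45 + 0.64×0.55
        = 0.121500 + 0.352000 = 0.473500
The terms with structural fatigue present sum to 0.352000, so
  P(structural fatigue | strain alarm, overloaded truck) = 0.352000 / 0.473500 ≈ 0.743
Conditioning on overloaded truck lowers the posterior on structural fatigue: the classic explaining-away effect in a common-effect structure.

Pr(structural fatigue | strain alarm) ≈ 0.894; Pr(structural fatigue | strain alarm, overloaded truck) ≈ 0.743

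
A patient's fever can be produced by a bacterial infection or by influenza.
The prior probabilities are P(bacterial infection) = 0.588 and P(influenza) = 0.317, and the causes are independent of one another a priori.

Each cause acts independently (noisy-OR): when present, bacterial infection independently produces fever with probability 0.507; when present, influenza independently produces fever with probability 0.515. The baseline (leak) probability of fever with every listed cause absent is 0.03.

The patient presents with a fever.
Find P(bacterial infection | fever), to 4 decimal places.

Under noisy-OR, P(fever | causes) = 1 − (1−0.03)·∏(1−qᵢ) over the active causes.
For the numerator, keep only bacterial infection=true terms: 0.209553 + 0.143165 = 0.352718
The normalizing constant is 0.03*0.412*0.683 + 0.52955*0.412*0.317 + 0.52179*0.588*0.683 + 0.768068*0.588*0.317 = 0.430321
P(bacterial infection | fever) = 0.352718/0.430321 ≈ 0.8197

P(bacterial infection | fever) ≈ 0.8197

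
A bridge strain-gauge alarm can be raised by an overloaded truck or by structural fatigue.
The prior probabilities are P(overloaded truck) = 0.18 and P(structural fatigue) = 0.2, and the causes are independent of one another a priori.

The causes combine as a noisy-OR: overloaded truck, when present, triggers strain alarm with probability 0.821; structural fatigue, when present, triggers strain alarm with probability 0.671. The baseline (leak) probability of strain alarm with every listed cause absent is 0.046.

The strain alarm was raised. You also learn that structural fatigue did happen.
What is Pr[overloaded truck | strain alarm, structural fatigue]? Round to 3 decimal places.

Under noisy-OR, P(strain alarm | causes) = 1 − (1−0.046)·∏(1−qᵢ) over the active causes.
Sum P(strain alarm|·) weighted by the priors over both values of overloaded truck:
  P(strain alarm | structural fatigue) = 0.686134×0.82 + 0.943818×0.18
        = 0.562630 + 0.169887 = 0.732517
The terms with overloaded truck present sum to 0.169887, so
  P(overloaded truck | strain alarm, structural fatigue) = 0.169887 / 0.732517 ≈ 0.232

Pr[overloaded truck | strain alarm, structural fatigue] ≈ 0.232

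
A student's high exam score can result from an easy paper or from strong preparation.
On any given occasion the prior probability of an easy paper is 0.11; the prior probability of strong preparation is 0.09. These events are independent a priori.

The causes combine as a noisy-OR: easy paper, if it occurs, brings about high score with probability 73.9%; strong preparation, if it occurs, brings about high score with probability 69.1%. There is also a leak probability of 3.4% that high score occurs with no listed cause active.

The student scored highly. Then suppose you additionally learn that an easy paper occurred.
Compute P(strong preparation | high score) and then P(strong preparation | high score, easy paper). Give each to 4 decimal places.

Under noisy-OR, P(high score | causes) = 1 − (1−0.034)·∏(1−qᵢ) over the active causes.
Numerator (weight on configurations with strong preparation): 0.056191 + 0.009129 = 0.065320
The normalizing constant is 0.034*0.89*0.91 + 0.701506*0.89*0.09 + 0.747874*0.11*0.91 + 0.922093*0.11*0.09 = 0.167719
Posterior = 0.065320 / 0.167719 ≈ 0.3895

With the extra evidence:
Numerator (weight on configurations with strong preparation): 0.922093*0.09 = 0.082988
Denominator P(high score | easy paper): 0.747874*0.91 + 0.922093*0.09 = 0.763553
P(strong preparation | high score, easy paper) = 0.082988/0.763553 ≈ 0.1087
— easy paper explains away the evidence for strong preparation.

P(strong preparation | high score) ≈ 0.3895; P(strong preparation | high score, easy paper) ≈ 0.1087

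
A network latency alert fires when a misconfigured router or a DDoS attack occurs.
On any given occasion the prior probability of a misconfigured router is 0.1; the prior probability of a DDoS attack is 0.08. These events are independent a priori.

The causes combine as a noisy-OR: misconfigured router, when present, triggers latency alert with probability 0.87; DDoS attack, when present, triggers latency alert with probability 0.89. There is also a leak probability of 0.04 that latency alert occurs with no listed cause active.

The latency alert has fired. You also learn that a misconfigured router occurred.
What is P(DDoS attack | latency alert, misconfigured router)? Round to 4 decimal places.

P(DDoS attack | latency alert, misconfigured router) ≈ 0.0892

Under noisy-OR, P(latency alert | causes) = 1 − (1−0.04)·∏(1−qᵢ) over the active causes.
By total probability over both values of DDoS attack:
  P(latency alert | misconfigured router) = 0.8752×0.92 + 0.986272×0.08
        = 0.805184 + 0.078902 = 0.884086
Configurations with DDoS attack contribute 0.078902, so
  P(DDoS attack | latency alert, misconfigured router) = 0.078902 / 0.884086 ≈ 0.0892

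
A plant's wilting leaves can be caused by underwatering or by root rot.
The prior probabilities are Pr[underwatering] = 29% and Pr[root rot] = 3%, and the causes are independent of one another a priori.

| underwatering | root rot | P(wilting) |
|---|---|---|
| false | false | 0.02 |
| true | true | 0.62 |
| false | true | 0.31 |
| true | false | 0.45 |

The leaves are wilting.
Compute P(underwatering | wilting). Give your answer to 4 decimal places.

P(wilting) = 0.02×0.71×0.97 + 0.31×0.71×0.03 + 0.45×0.29×0.97 + 0.62×0.29×0.03 = 0.013774 + 0.006603 + 0.126585 + 0.005394 = 0.152356
Of this, 0.131979 comes from 0.126585 + 0.005394 (the underwatering=true cases).
P(underwatering | wilting) = 0.131979 / 0.152356 ≈ 0.8663

P(underwatering | wilting) ≈ 0.8663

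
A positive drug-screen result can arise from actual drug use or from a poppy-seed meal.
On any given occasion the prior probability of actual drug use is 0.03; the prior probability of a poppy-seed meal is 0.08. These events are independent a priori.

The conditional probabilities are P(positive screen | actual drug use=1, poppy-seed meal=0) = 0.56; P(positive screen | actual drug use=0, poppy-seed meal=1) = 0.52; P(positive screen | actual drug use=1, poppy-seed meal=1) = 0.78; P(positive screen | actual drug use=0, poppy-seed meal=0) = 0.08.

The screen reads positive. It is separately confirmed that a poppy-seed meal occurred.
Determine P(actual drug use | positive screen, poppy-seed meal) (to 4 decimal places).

Sum P(positive screen|·) weighted by the priors over both values of actual drug use:
  P(positive screen | poppy-seed meal) = 0.52×0.97 + 0.78×0.03
        = 0.504400 + 0.023400 = 0.527800
Keeping only the actual drug use-present terms gives 0.023400, so
  P(actual drug use | positive screen, poppy-seed meal) = 0.023400 / 0.527800 ≈ 0.0443

P(actual drug use | positive screen, poppy-seed meal) ≈ 0.0443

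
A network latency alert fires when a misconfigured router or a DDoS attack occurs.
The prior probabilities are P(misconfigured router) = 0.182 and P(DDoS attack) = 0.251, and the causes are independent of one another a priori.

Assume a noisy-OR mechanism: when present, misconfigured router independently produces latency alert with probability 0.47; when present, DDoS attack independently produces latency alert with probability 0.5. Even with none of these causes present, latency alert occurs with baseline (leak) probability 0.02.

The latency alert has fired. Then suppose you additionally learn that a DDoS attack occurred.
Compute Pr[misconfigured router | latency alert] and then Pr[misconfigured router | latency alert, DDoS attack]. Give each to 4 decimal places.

Under noisy-OR, P(latency alert | causes) = 1 − (1−0.02)·∏(1−qᵢ) over the active causes.
Numerator (weight on configurations with misconfigured router): 0.065514 + 0.033818 = 0.099332
Denominator P(latency alert): 0.02*0.818*0.749 + 0.51*0.818*0.251 + 0.4806*0.182*0.749 + 0.7403*0.182*0.251 = 0.216298
Posterior = 0.099332 / 0.216298 ≈ 0.4592

With the extra evidence:
Weight on misconfigured router=true, given the evidence: 0.7403*0.182 = 0.134735
The normalizing constant is 0.51*0.818 + 0.7403*0.182 = 0.551915
P(misconfigured router | latency alert, DDoS attack) = 0.134735/0.551915 ≈ 0.2441

Pr[misconfigured router | latency alert] ≈ 0.4592; Pr[misconfigured router | latency alert, DDoS attack] ≈ 0.2441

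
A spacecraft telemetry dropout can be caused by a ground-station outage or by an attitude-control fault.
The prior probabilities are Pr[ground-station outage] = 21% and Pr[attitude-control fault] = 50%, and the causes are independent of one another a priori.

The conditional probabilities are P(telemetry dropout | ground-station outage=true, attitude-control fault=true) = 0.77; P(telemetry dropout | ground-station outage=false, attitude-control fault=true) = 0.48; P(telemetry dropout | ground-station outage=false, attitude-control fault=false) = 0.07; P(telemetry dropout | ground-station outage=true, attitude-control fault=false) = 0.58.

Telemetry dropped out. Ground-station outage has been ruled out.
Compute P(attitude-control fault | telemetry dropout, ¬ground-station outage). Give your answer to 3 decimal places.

P(attitude-control fault | telemetry dropout, ¬ground-station outage) ≈ 0.873

For the numerator, keep only attitude-control fault=true terms: 0.48·0.5 = 0.240000
The normalizing constant is 0.07·0.5 + 0.48·0.5 = 0.275000
P(attitude-control fault | telemetry dropout, ¬ground-station outage) = 0.240000/0.275000 ≈ 0.873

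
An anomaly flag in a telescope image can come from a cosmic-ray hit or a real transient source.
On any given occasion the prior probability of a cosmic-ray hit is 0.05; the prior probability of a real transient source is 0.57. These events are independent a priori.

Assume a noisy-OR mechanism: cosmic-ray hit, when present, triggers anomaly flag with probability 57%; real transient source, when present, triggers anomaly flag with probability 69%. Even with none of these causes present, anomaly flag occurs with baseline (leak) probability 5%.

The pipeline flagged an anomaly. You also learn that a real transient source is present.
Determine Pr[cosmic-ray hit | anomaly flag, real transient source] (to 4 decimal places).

Under noisy-OR, P(anomaly flag | causes) = 1 − (1−0.05)·∏(1−qᵢ) over the active causes.
Sum P(anomaly flag|·) weighted by the priors over both values of cosmic-ray hit:
  P(anomaly flag | real transient source) = 0.7055·0.95 + 0.873365·0.05
        = 0.670225 + 0.043668 = 0.713893
The terms with cosmic-ray hit present sum to 0.043668, so
  P(cosmic-ray hit | anomaly flag, real transient source) = 0.043668 / 0.713893 ≈ 0.0612

Pr[cosmic-ray hit | anomaly flag, real transient source] ≈ 0.0612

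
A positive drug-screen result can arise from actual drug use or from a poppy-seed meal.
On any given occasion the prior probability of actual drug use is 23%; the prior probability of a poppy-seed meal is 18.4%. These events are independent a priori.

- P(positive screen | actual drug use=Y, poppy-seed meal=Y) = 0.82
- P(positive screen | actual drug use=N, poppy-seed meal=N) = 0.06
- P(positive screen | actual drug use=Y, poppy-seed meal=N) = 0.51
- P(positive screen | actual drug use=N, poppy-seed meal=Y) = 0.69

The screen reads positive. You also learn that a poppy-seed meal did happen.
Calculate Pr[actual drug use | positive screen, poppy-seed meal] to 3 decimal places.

Pr[actual drug use | positive screen, poppy-seed meal] ≈ 0.262

P(positive screen | poppy-seed meal) = 0.69×0.77 + 0.82×0.23 = 0.531300 + 0.188600 = 0.719900
Of this, 0.188600 comes from 0.82×0.23 (the actual drug use=true cases).
Hence the posterior is 0.188600/0.719900 ≈ 0.262.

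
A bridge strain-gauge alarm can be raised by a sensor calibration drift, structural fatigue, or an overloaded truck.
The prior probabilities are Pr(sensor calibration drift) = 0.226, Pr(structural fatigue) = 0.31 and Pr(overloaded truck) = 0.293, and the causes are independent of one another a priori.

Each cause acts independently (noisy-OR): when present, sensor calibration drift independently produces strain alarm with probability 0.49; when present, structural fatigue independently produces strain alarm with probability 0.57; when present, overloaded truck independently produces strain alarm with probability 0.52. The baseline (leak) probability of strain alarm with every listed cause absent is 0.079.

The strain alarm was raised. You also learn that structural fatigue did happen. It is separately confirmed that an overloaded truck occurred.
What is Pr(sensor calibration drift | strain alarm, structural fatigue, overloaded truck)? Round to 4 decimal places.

Under noisy-OR, P(strain alarm | causes) = 1 − (1−0.079)·∏(1−qᵢ) over the active causes.
P(strain alarm | structural fatigue, overloaded truck) = 0.809906*0.774 + 0.903052*0.226 = 0.626867 + 0.204090 = 0.830957
Restricting to configurations with sensor calibration drift present: 0.903052*0.226 = 0.204090.
Hence the posterior is 0.204090/0.830957 ≈ 0.2456.

Pr(sensor calibration drift | strain alarm, structural fatigue, overloaded truck) ≈ 0.2456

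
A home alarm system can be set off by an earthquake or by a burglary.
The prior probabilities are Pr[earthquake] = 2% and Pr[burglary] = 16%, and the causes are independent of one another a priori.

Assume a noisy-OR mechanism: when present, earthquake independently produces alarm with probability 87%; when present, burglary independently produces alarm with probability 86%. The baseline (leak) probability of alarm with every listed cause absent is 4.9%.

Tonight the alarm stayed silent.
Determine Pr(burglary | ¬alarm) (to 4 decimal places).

Under noisy-OR, P(alarm | causes) = 1 − (1−0.049)·∏(1−qᵢ) over the active causes.
Sum P(¬alarm|·) weighted by the priors over the 4 (earthquake, burglary) configurations:
  P(¬alarm) = 0.951*0.98*0.84 + 0.13314*0.98*0.16 + 0.12363*0.02*0.84 + 0.017308*0.02*0.16
        = 0.782863 + 0.020876 + 0.002077 + 0.000055 = 0.805871
The terms with burglary present sum to 0.020931, so
  P(burglary | ¬alarm) = 0.020931 / 0.805871 ≈ 0.0260

Pr(burglary | ¬alarm) ≈ 0.0260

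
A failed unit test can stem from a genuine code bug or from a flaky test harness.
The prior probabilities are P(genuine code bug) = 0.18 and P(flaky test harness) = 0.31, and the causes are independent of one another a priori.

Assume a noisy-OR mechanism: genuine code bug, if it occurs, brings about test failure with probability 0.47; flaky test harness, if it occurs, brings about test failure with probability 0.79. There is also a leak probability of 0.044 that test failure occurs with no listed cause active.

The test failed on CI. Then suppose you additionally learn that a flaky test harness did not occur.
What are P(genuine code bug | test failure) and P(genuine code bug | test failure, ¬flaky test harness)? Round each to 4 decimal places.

P(genuine code bug | test failure) ≈ 0.3276; P(genuine code bug | test failure, ¬flaky test harness) ≈ 0.7111

Under noisy-OR, P(test failure | causes) = 1 − (1−0.044)·∏(1−qᵢ) over the active causes.
P(test failure) = 0.044*0.82*0.69 + 0.79924*0.82*0.31 + 0.49332*0.18*0.69 + 0.893597*0.18*0.31 = 0.024895 + 0.203167 + 0.061270 + 0.049863 = 0.339195
Restricting to configurations with genuine code bug present: 0.061270 + 0.049863 = 0.111133.
Hence the posterior is 0.111133/0.339195 ≈ 0.3276.

Now also conditioning on flaky test harness≠true:
P(test failure | ¬flaky test harness) = 0.044×0.82 + 0.49332×0.18 = 0.036080 + 0.088798 = 0.124878
Of this, 0.088798 comes from 0.49332×0.18 (the genuine code bug=true cases).
Hence the posterior is 0.088798/0.124878 ≈ 0.7111.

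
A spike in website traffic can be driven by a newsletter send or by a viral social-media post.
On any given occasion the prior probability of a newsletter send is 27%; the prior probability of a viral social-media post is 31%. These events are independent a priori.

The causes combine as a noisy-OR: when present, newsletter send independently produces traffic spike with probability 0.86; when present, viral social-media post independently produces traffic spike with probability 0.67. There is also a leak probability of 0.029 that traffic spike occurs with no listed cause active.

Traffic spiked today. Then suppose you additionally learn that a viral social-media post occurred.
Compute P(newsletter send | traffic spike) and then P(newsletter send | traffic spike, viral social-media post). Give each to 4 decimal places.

Under noisy-OR, P(traffic spike | causes) = 1 − (1−0.029)·∏(1−qᵢ) over the active causes.
Numerator (weight on configurations with newsletter send): 0.160974 + 0.079945 = 0.240919
Normalizer over all consistent configurations: 0.029×0.73×0.69 + 0.67957×0.73×0.31 + 0.86406×0.27×0.69 + 0.95514×0.27×0.31 = 0.409313
Posterior = 0.240919 / 0.409313 ≈ 0.5886

Now condition on the additional information:
P(traffic spike | viral social-media post) = 0.67957*0.73 + 0.95514*0.27 = 0.496086 + 0.257888 = 0.753974
The newsletter send-present share is 0.95514*0.27 = 0.257888.
Hence the posterior is 0.257888/0.753974 ≈ 0.3420.
Conditioning on viral social-media post lowers the posterior on newsletter send: the classic explaining-away effect in a common-effect structure.

P(newsletter send | traffic spike) ≈ 0.5886; P(newsletter send | traffic spike, viral social-media post) ≈ 0.3420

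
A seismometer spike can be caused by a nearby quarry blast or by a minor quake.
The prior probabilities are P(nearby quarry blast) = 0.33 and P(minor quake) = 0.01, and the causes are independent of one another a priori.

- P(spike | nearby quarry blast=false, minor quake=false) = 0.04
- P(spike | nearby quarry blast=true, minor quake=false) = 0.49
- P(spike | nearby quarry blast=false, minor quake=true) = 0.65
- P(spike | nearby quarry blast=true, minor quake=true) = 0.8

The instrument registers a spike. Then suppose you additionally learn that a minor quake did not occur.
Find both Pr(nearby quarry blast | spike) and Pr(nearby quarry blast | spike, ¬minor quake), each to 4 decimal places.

Pr(nearby quarry blast | spike) ≈ 0.8405; Pr(nearby quarry blast | spike, ¬minor quake) ≈ 0.8578

P(spike) = 0.04·0.67·0.99 + 0.65·0.67·0.01 + 0.49·0.33·0.99 + 0.8·0.33·0.01 = 0.026532 + 0.004355 + 0.160083 + 0.002640 = 0.193610
Restricting to configurations with nearby quarry blast present: 0.160083 + 0.002640 = 0.162723.
So P(nearby quarry blast | spike) = 0.162723/0.193610 ≈ 0.8405.

With the extra evidence:
For the numerator, keep only nearby quarry blast=true terms: 0.49*0.33 = 0.161700
The normalizing constant is 0.04*0.67 + 0.49*0.33 = 0.188500
P(nearby quarry blast | spike, ¬minor quake) = 0.161700/0.188500 ≈ 0.8578
With minor quake excluded, nearby quarry blast must carry more of the explanatory weight for the spike.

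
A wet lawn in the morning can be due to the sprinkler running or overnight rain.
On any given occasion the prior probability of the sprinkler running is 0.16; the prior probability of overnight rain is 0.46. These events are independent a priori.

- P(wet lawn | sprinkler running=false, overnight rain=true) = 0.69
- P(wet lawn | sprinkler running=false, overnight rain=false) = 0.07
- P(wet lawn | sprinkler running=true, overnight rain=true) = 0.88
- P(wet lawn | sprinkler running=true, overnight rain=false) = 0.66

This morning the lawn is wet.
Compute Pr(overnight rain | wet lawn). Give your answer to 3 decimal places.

By total probability over the 4 (sprinkler running, overnight rain) configurations:
  P(wet lawn) = 0.07*0.84*0.54 + 0.69*0.84*0.46 + 0.66*0.16*0.54 + 0.88*0.16*0.46
        = 0.031752 + 0.266616 + 0.057024 + 0.064768 = 0.420160
Keeping only the overnight rain-present terms gives 0.331384, so
  P(overnight rain | wet lawn) = 0.331384 / 0.420160 ≈ 0.789

Pr(overnight rain | wet lawn) ≈ 0.789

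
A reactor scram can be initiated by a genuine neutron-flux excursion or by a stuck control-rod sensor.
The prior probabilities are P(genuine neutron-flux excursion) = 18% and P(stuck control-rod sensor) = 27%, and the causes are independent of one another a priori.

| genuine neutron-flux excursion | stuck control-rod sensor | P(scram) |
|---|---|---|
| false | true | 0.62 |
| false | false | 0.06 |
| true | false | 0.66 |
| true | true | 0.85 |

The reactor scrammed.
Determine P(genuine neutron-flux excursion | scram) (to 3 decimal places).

P(scram) = 0.06·0.82·0.73 + 0.62·0.82·0.27 + 0.66·0.18·0.73 + 0.85·0.18·0.27 = 0.035916 + 0.137268 + 0.086724 + 0.041310 = 0.301218
The genuine neutron-flux excursion-present share is 0.086724 + 0.041310 = 0.128034.
P(genuine neutron-flux excursion | scram) = 0.128034 / 0.301218 ≈ 0.425

P(genuine neutron-flux excursion | scram) ≈ 0.425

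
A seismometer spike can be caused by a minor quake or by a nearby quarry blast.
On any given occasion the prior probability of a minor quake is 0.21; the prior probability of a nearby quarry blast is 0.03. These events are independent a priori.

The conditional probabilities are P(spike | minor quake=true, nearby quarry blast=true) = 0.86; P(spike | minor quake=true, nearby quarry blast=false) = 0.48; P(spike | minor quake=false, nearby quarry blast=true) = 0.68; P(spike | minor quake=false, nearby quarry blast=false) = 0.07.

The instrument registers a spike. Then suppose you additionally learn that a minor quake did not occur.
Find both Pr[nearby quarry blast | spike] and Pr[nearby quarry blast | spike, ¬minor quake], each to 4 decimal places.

Pr[nearby quarry blast | spike] ≈ 0.1245; Pr[nearby quarry blast | spike, ¬minor quake] ≈ 0.2310

Enumerate the 4 (minor quake, nearby quarry blast) configurations and weight by the priors:
  P(spike) = 0.07*0.79*0.97 + 0.68*0.79*0.03 + 0.48*0.21*0.97 + 0.86*0.21*0.03
        = 0.053641 + 0.016116 + 0.097776 + 0.005418 = 0.172951
Keeping only the nearby quarry blast-present terms gives 0.021534, so
  P(nearby quarry blast | spike) = 0.021534 / 0.172951 ≈ 0.1245

Now also conditioning on minor quake≠true:
Numerator (weight on configurations with nearby quarry blast): 0.68×0.03 = 0.020400
The normalizing constant is 0.07×0.97 + 0.68×0.03 = 0.088300
Posterior = 0.020400 / 0.088300 ≈ 0.2310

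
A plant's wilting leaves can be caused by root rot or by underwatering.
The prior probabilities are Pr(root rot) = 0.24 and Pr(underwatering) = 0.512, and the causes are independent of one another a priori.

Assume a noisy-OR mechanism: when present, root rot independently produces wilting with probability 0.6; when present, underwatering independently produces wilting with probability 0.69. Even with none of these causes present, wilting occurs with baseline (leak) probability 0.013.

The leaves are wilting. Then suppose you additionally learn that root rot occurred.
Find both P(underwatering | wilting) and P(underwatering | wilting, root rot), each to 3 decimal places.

P(underwatering | wilting) ≈ 0.833; P(underwatering | wilting, root rot) ≈ 0.603

Under noisy-OR, P(wilting | causes) = 1 − (1−0.013)·∏(1−qᵢ) over the active causes.
Enumerate the 4 (root rot, underwatering) configurations and weight by the priors:
  P(wilting) = 0.013·0.76·0.488 + 0.69403·0.76·0.512 + 0.6052·0.24·0.488 + 0.877612·0.24·0.512
        = 0.004821 + 0.270061 + 0.070881 + 0.107841 = 0.453604
Configurations with underwatering contribute 0.377902, so
  P(underwatering | wilting) = 0.377902 / 0.453604 ≈ 0.833

Now condition on the additional information:
Weight on underwatering=true, given the evidence: 0.877612*0.512 = 0.449337
Denominator P(wilting | root rot): 0.6052*0.488 + 0.877612*0.512 = 0.744675
P(underwatering | wilting, root rot) = 0.449337/0.744675 ≈ 0.603
— root rot explains away the evidence for underwatering.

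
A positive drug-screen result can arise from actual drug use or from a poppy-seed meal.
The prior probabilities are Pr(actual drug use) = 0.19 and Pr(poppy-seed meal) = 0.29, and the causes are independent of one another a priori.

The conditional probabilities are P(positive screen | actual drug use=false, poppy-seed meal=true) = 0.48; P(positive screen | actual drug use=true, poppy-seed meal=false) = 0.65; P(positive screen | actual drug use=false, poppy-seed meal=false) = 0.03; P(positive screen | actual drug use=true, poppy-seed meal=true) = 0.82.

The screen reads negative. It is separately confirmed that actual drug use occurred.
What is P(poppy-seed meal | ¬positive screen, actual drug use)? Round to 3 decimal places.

Sum P(¬positive screen|·) weighted by the priors over both values of poppy-seed meal:
  P(¬positive screen | actual drug use) = 0.35·0.71 + 0.18·0.29
        = 0.248500 + 0.052200 = 0.300700
Keeping only the poppy-seed meal-present terms gives 0.052200, so
  P(poppy-seed meal | ¬positive screen, actual drug use) = 0.052200 / 0.300700 ≈ 0.174

P(poppy-seed meal | ¬positive screen, actual drug use) ≈ 0.174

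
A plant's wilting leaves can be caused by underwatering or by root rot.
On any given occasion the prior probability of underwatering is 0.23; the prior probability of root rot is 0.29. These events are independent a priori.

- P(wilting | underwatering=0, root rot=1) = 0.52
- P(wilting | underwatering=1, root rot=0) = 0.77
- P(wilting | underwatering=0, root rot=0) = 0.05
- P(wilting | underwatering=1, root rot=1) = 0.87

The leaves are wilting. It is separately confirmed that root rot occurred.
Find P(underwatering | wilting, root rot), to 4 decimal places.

P(underwatering | wilting, root rot) ≈ 0.3332

Weight on underwatering=true, given the evidence: 0.87·0.23 = 0.200100
Denominator P(wilting | root rot): 0.52·0.77 + 0.87·0.23 = 0.600500
Posterior = 0.200100 / 0.600500 ≈ 0.3332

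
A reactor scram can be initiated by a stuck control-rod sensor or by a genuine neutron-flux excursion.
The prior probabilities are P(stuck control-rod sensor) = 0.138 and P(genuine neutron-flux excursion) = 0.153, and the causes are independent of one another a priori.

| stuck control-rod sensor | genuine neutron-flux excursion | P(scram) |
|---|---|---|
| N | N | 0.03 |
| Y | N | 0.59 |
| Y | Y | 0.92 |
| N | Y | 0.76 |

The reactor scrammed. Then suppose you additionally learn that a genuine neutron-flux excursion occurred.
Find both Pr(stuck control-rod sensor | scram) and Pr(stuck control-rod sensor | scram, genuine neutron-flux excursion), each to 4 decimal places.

Pr(stuck control-rod sensor | scram) ≈ 0.4198; Pr(stuck control-rod sensor | scram, genuine neutron-flux excursion) ≈ 0.1623

For the numerator, keep only stuck control-rod sensor=true terms: 0.068963 + 0.019425 = 0.088388
Normalizer over all consistent configurations: 0.03*0.862*0.847 + 0.76*0.862*0.153 + 0.59*0.138*0.847 + 0.92*0.138*0.153 = 0.210524
P(stuck control-rod sensor | scram) = 0.088388/0.210524 ≈ 0.4198

With the extra evidence:
P(scram | genuine neutron-flux excursion) = 0.76*0.862 + 0.92*0.138 = 0.655120 + 0.126960 = 0.782080
Restricting to configurations with stuck control-rod sensor present: 0.92*0.138 = 0.126960.
So P(stuck control-rod sensor | scram, genuine neutron-flux excursion) = 0.126960/0.782080 ≈ 0.1623.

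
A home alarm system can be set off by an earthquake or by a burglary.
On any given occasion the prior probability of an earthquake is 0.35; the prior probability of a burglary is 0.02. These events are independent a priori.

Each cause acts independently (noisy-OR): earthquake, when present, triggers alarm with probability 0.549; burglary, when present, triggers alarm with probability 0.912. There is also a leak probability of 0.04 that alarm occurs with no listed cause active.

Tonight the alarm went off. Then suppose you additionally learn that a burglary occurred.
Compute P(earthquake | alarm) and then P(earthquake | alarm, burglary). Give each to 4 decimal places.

P(earthquake | alarm) ≈ 0.8433; P(earthquake | alarm, burglary) ≈ 0.3613

Under noisy-OR, P(alarm | causes) = 1 − (1−0.04)·∏(1−qᵢ) over the active causes.
By total probability over the 4 (earthquake, burglary) configurations:
  P(alarm) = 0.04*0.65*0.98 + 0.91552*0.65*0.02 + 0.56704*0.35*0.98 + 0.9619*0.35*0.02
        = 0.025480 + 0.011902 + 0.194495 + 0.006733 = 0.238610
Keeping only the earthquake-present terms gives 0.201228, so
  P(earthquake | alarm) = 0.201228 / 0.238610 ≈ 0.8433

Now condition on the additional information:
P(alarm | burglary) = 0.91552*0.65 + 0.9619*0.35 = 0.595088 + 0.336665 = 0.931753
Of this, 0.336665 comes from 0.9619*0.35 (the earthquake=true cases).
So P(earthquake | alarm, burglary) = 0.336665/0.931753 ≈ 0.3613.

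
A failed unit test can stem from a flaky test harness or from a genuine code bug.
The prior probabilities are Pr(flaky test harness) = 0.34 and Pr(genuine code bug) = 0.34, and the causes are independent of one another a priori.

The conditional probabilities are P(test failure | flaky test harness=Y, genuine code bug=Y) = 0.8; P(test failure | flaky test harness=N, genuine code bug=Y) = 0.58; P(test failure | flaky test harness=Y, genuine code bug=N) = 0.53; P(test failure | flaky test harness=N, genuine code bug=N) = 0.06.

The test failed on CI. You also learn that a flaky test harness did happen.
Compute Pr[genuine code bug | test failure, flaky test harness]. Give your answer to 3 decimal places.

Numerator (weight on configurations with genuine code bug): 0.8×0.34 = 0.272000
Denominator P(test failure | flaky test harness): 0.53×0.66 + 0.8×0.34 = 0.621800
P(genuine code bug | test failure, flaky test harness) = 0.272000/0.621800 ≈ 0.437

Pr[genuine code bug | test failure, flaky test harness] ≈ 0.437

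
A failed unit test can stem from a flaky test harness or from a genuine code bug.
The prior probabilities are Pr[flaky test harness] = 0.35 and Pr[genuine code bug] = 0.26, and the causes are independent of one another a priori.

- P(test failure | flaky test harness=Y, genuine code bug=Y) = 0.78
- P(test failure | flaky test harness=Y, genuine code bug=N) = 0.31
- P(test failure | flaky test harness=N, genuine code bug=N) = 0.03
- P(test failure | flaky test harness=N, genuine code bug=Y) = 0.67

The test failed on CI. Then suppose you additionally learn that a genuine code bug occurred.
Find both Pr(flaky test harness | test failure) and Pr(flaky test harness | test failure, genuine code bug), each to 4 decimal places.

Pr(flaky test harness | test failure) ≈ 0.5423; Pr(flaky test harness | test failure, genuine code bug) ≈ 0.3853

Numerator (weight on configurations with flaky test harness): 0.080290 + 0.070980 = 0.151270
The normalizing constant is 0.03·0.65·0.74 + 0.67·0.65·0.26 + 0.31·0.35·0.74 + 0.78·0.35·0.26 = 0.278930
Posterior = 0.151270 / 0.278930 ≈ 0.5423

Now condition on the additional information:
Numerator (weight on configurations with flaky test harness): 0.78·0.35 = 0.273000
The normalizing constant is 0.67·0.65 + 0.78·0.35 = 0.708500
P(flaky test harness | test failure, genuine code bug) = 0.273000/0.708500 ≈ 0.3853
Conditioning on genuine code bug lowers the posterior on flaky test harness: the classic explaining-away effect in a common-effect structure.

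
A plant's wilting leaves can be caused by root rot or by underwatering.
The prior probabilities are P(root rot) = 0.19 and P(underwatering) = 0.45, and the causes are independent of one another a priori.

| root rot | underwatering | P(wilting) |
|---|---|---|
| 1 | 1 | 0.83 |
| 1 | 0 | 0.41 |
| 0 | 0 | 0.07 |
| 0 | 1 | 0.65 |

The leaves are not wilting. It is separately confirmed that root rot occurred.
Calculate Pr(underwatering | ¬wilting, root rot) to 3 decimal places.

Pr(underwatering | ¬wilting, root rot) ≈ 0.191

Weight on underwatering=true, given the evidence: 0.17×0.45 = 0.076500
Denominator P(¬wilting | root rot): 0.59×0.55 + 0.17×0.45 = 0.401000
P(underwatering | ¬wilting, root rot) = 0.076500/0.401000 ≈ 0.191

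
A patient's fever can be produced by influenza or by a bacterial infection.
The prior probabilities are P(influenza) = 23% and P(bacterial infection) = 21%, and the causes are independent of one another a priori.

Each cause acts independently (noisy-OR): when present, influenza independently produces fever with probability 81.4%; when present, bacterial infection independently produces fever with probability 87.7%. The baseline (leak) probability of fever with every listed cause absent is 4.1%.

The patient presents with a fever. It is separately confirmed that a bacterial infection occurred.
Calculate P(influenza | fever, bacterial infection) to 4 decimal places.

Under noisy-OR, P(fever | causes) = 1 − (1−0.041)·∏(1−qᵢ) over the active causes.
P(fever | bacterial infection) = 0.882043·0.77 + 0.97806·0.23 = 0.679173 + 0.224954 = 0.904127
The influenza-present share is 0.97806·0.23 = 0.224954.
So P(influenza | fever, bacterial infection) = 0.224954/0.904127 ≈ 0.2488.

P(influenza | fever, bacterial infection) ≈ 0.2488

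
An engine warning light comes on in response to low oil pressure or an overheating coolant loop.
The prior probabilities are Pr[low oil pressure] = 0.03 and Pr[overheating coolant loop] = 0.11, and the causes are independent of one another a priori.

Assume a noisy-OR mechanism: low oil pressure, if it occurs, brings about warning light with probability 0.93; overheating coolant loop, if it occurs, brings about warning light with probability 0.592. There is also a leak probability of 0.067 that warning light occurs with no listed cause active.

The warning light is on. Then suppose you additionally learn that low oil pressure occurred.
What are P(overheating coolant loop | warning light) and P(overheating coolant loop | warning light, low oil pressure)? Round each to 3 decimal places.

P(overheating coolant loop | warning light) ≈ 0.456; P(overheating coolant loop | warning light, low oil pressure) ≈ 0.114

Under noisy-OR, P(warning light | causes) = 1 − (1−0.067)·∏(1−qᵢ) over the active causes.
P(warning light) = 0.067*0.97*0.89 + 0.619336*0.97*0.11 + 0.93469*0.03*0.89 + 0.973354*0.03*0.11 = 0.057841 + 0.066083 + 0.024956 + 0.003212 = 0.152092
The overheating coolant loop-present share is 0.066083 + 0.003212 = 0.069295.
Hence the posterior is 0.069295/0.152092 ≈ 0.456.

Now condition on the additional information:
P(warning light | low oil pressure) = 0.93469*0.89 + 0.973354*0.11 = 0.831874 + 0.107069 = 0.938943
Of this, 0.107069 comes from 0.973354*0.11 (the overheating coolant loop=true cases).
So P(overheating coolant loop | warning light, low oil pressure) = 0.107069/0.938943 ≈ 0.114.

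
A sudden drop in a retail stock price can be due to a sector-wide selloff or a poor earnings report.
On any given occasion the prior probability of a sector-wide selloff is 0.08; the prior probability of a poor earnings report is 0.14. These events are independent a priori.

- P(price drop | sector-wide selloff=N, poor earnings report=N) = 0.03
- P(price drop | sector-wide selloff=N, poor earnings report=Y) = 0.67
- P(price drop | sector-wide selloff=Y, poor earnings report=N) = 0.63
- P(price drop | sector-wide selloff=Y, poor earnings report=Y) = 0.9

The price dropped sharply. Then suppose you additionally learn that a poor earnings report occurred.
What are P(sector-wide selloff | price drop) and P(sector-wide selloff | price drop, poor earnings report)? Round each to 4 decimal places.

P(sector-wide selloff | price drop) ≈ 0.3268; P(sector-wide selloff | price drop, poor earnings report) ≈ 0.1046

P(price drop) = 0.03*0.92*0.86 + 0.67*0.92*0.14 + 0.63*0.08*0.86 + 0.9*0.08*0.14 = 0.023736 + 0.086296 + 0.043344 + 0.010080 = 0.163456
Restricting to configurations with sector-wide selloff present: 0.043344 + 0.010080 = 0.053424.
So P(sector-wide selloff | price drop) = 0.053424/0.163456 ≈ 0.3268.

Now condition on the additional information:
Weight on sector-wide selloff=true, given the evidence: 0.9×0.08 = 0.072000
The normalizing constant is 0.67×0.92 + 0.9×0.08 = 0.688400
Posterior = 0.072000 / 0.688400 ≈ 0.1046
The drop from 0.3268 to 0.1046 is the explaining-away (discounting) effect.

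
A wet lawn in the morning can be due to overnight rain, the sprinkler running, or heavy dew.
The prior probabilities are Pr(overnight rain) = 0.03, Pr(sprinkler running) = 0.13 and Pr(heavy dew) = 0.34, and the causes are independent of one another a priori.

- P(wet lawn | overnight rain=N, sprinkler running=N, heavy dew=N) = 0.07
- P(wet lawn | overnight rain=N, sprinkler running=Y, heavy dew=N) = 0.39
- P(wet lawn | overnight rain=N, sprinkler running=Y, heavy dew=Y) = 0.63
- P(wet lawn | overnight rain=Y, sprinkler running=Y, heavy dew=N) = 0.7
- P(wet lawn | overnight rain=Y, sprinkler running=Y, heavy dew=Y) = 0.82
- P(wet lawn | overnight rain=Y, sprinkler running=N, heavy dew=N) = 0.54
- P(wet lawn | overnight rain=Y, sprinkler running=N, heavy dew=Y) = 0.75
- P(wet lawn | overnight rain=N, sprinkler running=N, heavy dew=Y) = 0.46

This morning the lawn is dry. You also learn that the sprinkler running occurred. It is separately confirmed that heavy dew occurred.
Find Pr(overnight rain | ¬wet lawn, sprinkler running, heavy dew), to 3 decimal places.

P(¬wet lawn | sprinkler running, heavy dew) = 0.37*0.97 + 0.18*0.03 = 0.358900 + 0.005400 = 0.364300
Restricting to configurations with overnight rain present: 0.18*0.03 = 0.005400.
Hence the posterior is 0.005400/0.364300 ≈ 0.015.

Pr(overnight rain | ¬wet lawn, sprinkler running, heavy dew) ≈ 0.015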